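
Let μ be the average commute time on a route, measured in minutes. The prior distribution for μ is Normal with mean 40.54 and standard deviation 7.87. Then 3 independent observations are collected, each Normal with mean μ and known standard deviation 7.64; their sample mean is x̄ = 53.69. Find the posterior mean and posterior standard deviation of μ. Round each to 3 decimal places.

Posterior mean ≈ 50.547; posterior SD ≈ 3.848

Prior precision 1/τ₀² = 1/7.87² = 0.0161455; data precision n/σ² = 3/7.64² = 0.0513966.
Posterior precision = 0.0161455 + 0.0513966 = 0.0675421, giving posterior SD = 1/√0.0675421 = 3.848.
Posterior mean = (0.0161455·40.54 + 0.0513966·53.69) / 0.0675421 = 50.547.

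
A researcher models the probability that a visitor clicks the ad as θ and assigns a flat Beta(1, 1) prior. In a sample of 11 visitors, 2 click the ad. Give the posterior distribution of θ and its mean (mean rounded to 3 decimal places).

Posterior: Beta(3, 10); mean ≈ 0.231

Observing 2 successes and 9 failures updates Beta(1, 1) by adding the success and failure counts to the two shape parameters: α = 1+2 = 3, β = 1+9 = 10.
E[θ | data] = 3/(3+10) = 0.231.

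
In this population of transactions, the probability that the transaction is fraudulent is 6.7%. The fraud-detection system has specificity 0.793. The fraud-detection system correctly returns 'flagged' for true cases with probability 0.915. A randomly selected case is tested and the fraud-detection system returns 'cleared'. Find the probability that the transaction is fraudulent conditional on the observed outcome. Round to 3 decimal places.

P(H | E) ≈ 0.008

Write H for 'the transaction is fraudulent'. Prior odds H:¬H = 0.067/0.933 = 0.071811. For the 'cleared' outcome, the likelihood ratio is 0.085/0.793 = 0.10719.
Posterior odds = 0.071811 × 0.10719 = 0.0076973, so P(H|E) = 0.0076973/(1+0.0076973) = 0.008.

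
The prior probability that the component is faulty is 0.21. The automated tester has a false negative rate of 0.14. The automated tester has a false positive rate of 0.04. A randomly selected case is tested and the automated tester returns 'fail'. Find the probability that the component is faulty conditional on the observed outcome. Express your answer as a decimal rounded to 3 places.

Let H be the event that the component is faulty. P(H) = 0.21, so P(¬H) = 0.79. With E the 'fail' result, P(E|H) = 0.86 and P(E|¬H) = 0.04.
P(E) = 0.86·0.21 + 0.04·0.79 = 0.18060 + 0.031600 = 0.21220.
By Bayes' theorem, P(H|E) = 0.18060 / 0.21220 = 0.851.

P(H | E) ≈ 0.851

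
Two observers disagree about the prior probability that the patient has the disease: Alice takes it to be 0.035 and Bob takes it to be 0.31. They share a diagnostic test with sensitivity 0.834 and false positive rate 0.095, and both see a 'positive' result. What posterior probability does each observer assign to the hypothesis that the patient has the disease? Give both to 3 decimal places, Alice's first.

Alice: 0.242; Bob: 0.798

P('+'|H) = 0.834, P('+'|¬H) = 0.095.
Alice: numerator 0.834·0.035 = 0.029190; evidence = 0.029190+0.095·0.965 = 0.12087; posterior = 0.242.
Bob: numerator 0.834·0.31 = 0.25854; evidence = 0.25854+0.095·0.69 = 0.32409; posterior = 0.798.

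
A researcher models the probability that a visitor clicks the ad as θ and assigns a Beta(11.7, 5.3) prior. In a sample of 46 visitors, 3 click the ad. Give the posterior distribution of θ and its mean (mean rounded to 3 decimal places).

Posterior: Beta(14.7, 48.3); mean ≈ 0.233

Observing 3 successes and 43 failures updates Beta(11.7, 5.3) by adding the success and failure counts to the two shape parameters: α = 11.7+3 = 14.7, β = 5.3+43 = 48.3.
Posterior mean = α/(α+β) = 14.7/63 = 0.233.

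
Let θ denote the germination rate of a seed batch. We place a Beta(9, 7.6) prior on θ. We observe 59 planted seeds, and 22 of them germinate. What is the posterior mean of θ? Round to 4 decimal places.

Posterior mean ≈ 0.4101

The binomial likelihood is conjugate to the Beta prior: with 22 successes and 37 failures, the posterior is Beta(9+22, 7.6+37) = Beta(31, 44.6).
E[θ | data] = 31/(31+44.6) = 0.4101.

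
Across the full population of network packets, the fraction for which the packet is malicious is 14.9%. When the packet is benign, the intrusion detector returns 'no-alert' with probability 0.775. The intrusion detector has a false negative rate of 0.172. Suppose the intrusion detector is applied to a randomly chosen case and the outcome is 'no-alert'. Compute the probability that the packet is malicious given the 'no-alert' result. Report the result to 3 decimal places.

P(H | E) ≈ 0.037

Let H be the event that the packet is malicious. P(H) = 0.149, so P(¬H) = 0.851. With E the 'no-alert' result, P(E|H) = 0.172 and P(E|¬H) = 0.775.
P(E) = 0.172·0.149 + 0.775·0.851 = 0.025628 + 0.65953 = 0.68515.
By Bayes' theorem, P(H|E) = 0.025628 / 0.68515 = 0.037.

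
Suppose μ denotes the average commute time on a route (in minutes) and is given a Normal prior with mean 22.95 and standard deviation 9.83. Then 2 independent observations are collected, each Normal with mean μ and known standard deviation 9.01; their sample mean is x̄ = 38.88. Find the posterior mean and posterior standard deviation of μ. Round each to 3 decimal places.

Posterior mean ≈ 34.168; posterior SD ≈ 5.346

Prior precision 1/τ₀² = 1/9.83² = 0.0103489; data precision n/σ² = 2/9.01² = 0.0246366.
Posterior precision = 0.0103489 + 0.0246366 = 0.0349855, giving posterior SD = 1/√0.0349855 = 5.346.
Posterior mean = (0.0103489·22.95 + 0.0246366·38.88) / 0.0349855 = 34.168.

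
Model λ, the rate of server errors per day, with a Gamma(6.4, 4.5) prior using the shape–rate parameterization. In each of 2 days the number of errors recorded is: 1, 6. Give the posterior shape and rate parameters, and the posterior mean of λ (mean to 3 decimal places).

Total count ∑xᵢ = 7 over n = 2 days.
Gamma is conjugate to the Poisson likelihood: posterior is Gamma(shape = 6.4+7 = 13.4, rate = 4.5+2 = 6.5).
Posterior mean = shape/rate = 13.4/6.5 = 2.062.

Posterior: Gamma(shape=13.4, rate=6.5); mean ≈ 2.062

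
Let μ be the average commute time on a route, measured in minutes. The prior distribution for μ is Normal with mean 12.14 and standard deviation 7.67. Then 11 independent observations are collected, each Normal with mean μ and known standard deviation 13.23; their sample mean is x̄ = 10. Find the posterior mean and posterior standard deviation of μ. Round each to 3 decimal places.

Prior precision 1/τ₀² = 1/7.67² = 0.0169984; data precision n/σ² = 11/13.23² = 0.0628453.
Posterior precision = 0.0169984 + 0.0628453 = 0.0798438, giving posterior SD = 1/√0.0798438 = 3.539.
Posterior mean = (0.0169984·12.14 + 0.0628453·10) / 0.0798438 = 10.456.

Posterior mean ≈ 10.456; posterior SD ≈ 3.539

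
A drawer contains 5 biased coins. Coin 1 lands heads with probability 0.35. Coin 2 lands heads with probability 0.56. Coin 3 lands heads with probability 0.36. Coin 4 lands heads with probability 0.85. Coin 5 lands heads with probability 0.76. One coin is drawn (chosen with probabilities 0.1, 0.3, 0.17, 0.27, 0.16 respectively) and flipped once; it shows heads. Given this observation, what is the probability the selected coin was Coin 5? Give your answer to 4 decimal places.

Posterior probability ≈ 0.1976

P(heads|C1) = 0.35; P(heads|C2) = 0.56; P(heads|C3) = 0.36; P(heads|C4) = 0.85; P(heads|C5) = 0.76.
Prior × likelihood for each source: 0.1·0.35=0.03500, 0.3·0.56=0.1680, 0.17·0.36=0.06120, 0.27·0.85=0.2295, 0.16·0.76=0.1216. Summing gives P(heads) = 0.61530.
P(Coin 5 | heads) = 0.1216 / 0.61530 = 0.1976.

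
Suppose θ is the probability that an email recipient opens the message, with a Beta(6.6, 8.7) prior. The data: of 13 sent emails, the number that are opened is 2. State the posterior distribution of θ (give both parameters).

Observing 2 successes and 11 failures updates Beta(6.6, 8.7) by adding the success and failure counts to the two shape parameters: α = 6.6+2 = 8.6, β = 8.7+11 = 19.7.

Posterior: Beta(8.6, 19.7)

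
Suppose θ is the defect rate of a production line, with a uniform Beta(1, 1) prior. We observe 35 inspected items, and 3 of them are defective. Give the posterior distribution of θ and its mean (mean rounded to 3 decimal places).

Observing 3 successes and 32 failures updates Beta(1, 1) by adding the success and failure counts to the two shape parameters: α = 1+3 = 4, β = 1+32 = 33.
E[θ | data] = 4/(4+33) = 0.108.

Posterior: Beta(4, 33); mean ≈ 0.108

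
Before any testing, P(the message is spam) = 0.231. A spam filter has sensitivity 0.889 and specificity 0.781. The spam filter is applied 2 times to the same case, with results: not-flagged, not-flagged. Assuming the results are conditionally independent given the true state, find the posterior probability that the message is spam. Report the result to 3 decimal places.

Posterior P(H) ≈ 0.006

Let H be the event that the message is spam; start with P(H) = 0.231. P('spam-flagged'|H) = 0.889, P('spam-flagged'|¬H) = 0.219.
Update on result 1 ('not-flagged'): P(H) ← 0.111·0.2310 / (0.111·0.2310 + 0.781·0.7690) = 0.025641/0.62623 = 0.0409.
Update on result 2 ('not-flagged'): P(H) ← 0.111·0.0409 / (0.111·0.0409 + 0.781·0.9591) = 0.0045449/0.75357 = 0.0060.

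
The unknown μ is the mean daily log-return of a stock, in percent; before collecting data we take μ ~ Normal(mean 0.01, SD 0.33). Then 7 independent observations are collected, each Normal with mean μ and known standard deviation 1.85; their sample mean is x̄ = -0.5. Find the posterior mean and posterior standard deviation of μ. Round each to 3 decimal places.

Prior precision 1/τ₀² = 1/0.33² = 9.18274; data precision n/σ² = 7/1.85² = 2.04529.
Posterior precision = 9.18274 + 2.04529 = 11.2280, giving posterior SD = 1/√11.2280 = 0.298.
Posterior mean = (9.18274·0.01 + 2.04529·-0.5) / 11.2280 = -0.083.

Posterior mean ≈ -0.083; posterior SD ≈ 0.298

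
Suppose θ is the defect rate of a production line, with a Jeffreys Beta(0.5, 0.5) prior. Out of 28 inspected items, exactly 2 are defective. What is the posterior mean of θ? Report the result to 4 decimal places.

Posterior mean ≈ 0.0862

The binomial likelihood is conjugate to the Beta prior: with 2 successes and 26 failures, the posterior is Beta(0.5+2, 0.5+26) = Beta(2.5, 26.5).
Posterior mean = α/(α+β) = 2.5/29 = 0.0862.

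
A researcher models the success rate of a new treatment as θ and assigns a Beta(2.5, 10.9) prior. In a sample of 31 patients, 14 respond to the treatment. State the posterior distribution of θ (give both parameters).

Observing 14 successes and 17 failures updates Beta(2.5, 10.9) by adding the success and failure counts to the two shape parameters: α = 2.5+14 = 16.5, β = 10.9+17 = 27.9.

Posterior: Beta(16.5, 27.9)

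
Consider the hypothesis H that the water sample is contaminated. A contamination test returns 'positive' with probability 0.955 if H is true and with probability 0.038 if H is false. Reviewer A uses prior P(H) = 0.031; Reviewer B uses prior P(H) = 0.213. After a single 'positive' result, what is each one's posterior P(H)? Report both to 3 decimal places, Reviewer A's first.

The likelihood ratio for a 'positive' result is 0.955/0.038 = 25.132.
Reviewer A: prior odds 0.031/0.969 = 0.031992; posterior odds 0.80400; posterior probability 0.446.
Reviewer B: prior odds 0.213/0.787 = 0.27065; posterior odds 6.8018; posterior probability 0.872.

Reviewer A: 0.446; Reviewer B: 0.872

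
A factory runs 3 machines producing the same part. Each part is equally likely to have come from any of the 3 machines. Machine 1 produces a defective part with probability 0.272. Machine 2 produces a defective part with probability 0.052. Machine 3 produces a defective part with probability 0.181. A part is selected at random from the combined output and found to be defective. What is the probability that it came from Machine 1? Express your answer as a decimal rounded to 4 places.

Tabulate prior·likelihood by source: [1] prior 0.333333, lik 0.272, product 0.09067; [2] prior 0.333333, lik 0.052, product 0.01733; [3] prior 0.333333, lik 0.181, product 0.06033.
Normalizing constant = 0.16833; the posterior for Machine 1 is its product over the sum, 0.09067/0.16833 = 0.5386.

Posterior probability ≈ 0.5386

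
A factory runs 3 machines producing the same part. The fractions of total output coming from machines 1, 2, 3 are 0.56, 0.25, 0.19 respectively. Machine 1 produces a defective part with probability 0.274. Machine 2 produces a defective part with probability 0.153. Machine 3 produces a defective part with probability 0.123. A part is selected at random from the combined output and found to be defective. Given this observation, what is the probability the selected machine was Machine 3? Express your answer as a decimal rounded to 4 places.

Posterior probability ≈ 0.1087

Tabulate prior·likelihood by source: [1] prior 0.56, lik 0.274, product 0.1534; [2] prior 0.25, lik 0.153, product 0.03825; [3] prior 0.19, lik 0.123, product 0.02337.
Normalizing constant = 0.21506; the posterior for Machine 3 is its product over the sum, 0.02337/0.21506 = 0.1087.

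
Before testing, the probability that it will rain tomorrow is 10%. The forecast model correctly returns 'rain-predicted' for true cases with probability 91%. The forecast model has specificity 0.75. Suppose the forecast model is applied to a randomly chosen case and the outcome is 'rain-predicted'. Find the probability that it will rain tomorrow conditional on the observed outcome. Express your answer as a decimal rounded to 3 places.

P(H | E) ≈ 0.288

Write H for 'it will rain tomorrow'. Prior odds H:¬H = 0.1/0.9 = 0.11111. For the 'rain-predicted' outcome, the likelihood ratio is 0.91/0.25 = 3.6400.
Posterior odds = 0.11111 × 3.6400 = 0.40444, so P(H|E) = 0.40444/(1+0.40444) = 0.288.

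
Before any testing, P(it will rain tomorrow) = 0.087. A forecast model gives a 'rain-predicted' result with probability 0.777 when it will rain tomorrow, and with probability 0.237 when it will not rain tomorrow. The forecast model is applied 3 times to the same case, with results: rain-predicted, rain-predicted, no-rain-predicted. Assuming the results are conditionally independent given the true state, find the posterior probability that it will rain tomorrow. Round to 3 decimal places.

Posterior P(H) ≈ 0.230

Let H be the event that it will rain tomorrow; start with P(H) = 0.087. P('rain-predicted'|H) = 0.777, P('rain-predicted'|¬H) = 0.237.
Update on result 1 ('rain-predicted'): P(H) ← 0.777·0.0870 / (0.777·0.0870 + 0.237·0.9130) = 0.067599/0.28398 = 0.2380.
Update on result 2 ('rain-predicted'): P(H) ← 0.777·0.2380 / (0.777·0.2380 + 0.237·0.7620) = 0.18496/0.36554 = 0.5060.
Update on result 3 ('no-rain-predicted'): P(H) ← 0.223·0.5060 / (0.223·0.5060 + 0.763·0.4940) = 0.11283/0.48977 = 0.2304.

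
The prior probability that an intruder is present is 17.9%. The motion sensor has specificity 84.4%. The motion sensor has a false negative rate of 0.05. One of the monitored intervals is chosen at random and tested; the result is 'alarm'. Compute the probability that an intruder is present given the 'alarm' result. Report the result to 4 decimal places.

Write H for 'an intruder is present'. Prior odds H:¬H = 0.179/0.821 = 0.21803. For the 'alarm' outcome, the likelihood ratio is 0.95/0.156 = 6.0897.
Posterior odds = 0.21803 × 6.0897 = 1.3277, so P(H|E) = 1.3277/(1+1.3277) = 0.5704.

P(H | E) ≈ 0.5704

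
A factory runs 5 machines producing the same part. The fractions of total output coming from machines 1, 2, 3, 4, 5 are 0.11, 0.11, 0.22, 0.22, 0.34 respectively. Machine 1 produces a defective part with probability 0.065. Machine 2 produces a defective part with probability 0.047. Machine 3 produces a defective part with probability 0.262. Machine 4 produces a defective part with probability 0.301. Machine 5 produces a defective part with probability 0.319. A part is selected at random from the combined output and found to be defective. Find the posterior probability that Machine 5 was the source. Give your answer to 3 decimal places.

Posterior probability ≈ 0.443

P(defective|M1) = 0.065; P(defective|M2) = 0.047; P(defective|M3) = 0.262; P(defective|M4) = 0.301; P(defective|M5) = 0.319.
Prior × likelihood for each source: 0.11·0.065=0.007150, 0.11·0.047=0.005170, 0.22·0.262=0.05764, 0.22·0.301=0.06622, 0.34·0.319=0.1085. Summing gives P(defective) = 0.24464.
P(Machine 5 | defective) = 0.1085 / 0.24464 = 0.443.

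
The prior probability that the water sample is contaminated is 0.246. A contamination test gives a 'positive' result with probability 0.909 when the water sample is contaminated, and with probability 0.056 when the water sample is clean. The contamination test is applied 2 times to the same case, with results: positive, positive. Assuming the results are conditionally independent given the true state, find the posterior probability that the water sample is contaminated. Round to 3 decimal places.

Let H be the event that the water sample is contaminated; start with P(H) = 0.246. P('positive'|H) = 0.909, P('positive'|¬H) = 0.056.
Update on result 1 ('positive'): P(H) ← 0.909·0.2460 / (0.909·0.2460 + 0.056·0.7540) = 0.22361/0.26584 = 0.8412.
Update on result 2 ('positive'): P(H) ← 0.909·0.8412 / (0.909·0.8412 + 0.056·0.1588) = 0.76462/0.77351 = 0.9885.

Posterior P(H) ≈ 0.989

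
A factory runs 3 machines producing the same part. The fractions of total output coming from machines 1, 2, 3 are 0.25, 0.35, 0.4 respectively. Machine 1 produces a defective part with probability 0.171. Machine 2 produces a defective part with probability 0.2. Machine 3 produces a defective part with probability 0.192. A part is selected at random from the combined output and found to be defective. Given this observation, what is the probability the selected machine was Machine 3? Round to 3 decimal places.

P(defective|M1) = 0.171; P(defective|M2) = 0.2; P(defective|M3) = 0.192.
Prior × likelihood for each source: 0.25·0.171=0.04275, 0.35·0.2=0.07000, 0.4·0.192=0.07680. Summing gives P(defective) = 0.18955.
P(Machine 3 | defective) = 0.07680 / 0.18955 = 0.405.

Posterior probability ≈ 0.405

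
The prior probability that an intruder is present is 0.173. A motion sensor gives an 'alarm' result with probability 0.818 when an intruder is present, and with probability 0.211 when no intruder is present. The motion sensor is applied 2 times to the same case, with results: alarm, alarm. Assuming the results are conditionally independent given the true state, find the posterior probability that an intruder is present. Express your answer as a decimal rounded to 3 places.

With H the event that an intruder is present, the joint likelihood of the observed sequence is P(data|H) = 0.818·0.818 = 0.66912 and P(data|¬H) = 0.211·0.211 = 0.044521.
Bayes: P(H|data) = 0.173·0.66912 / (0.173·0.66912 + 0.827·0.044521) = 0.11576/0.15258 = 0.7587.

Posterior P(H) ≈ 0.759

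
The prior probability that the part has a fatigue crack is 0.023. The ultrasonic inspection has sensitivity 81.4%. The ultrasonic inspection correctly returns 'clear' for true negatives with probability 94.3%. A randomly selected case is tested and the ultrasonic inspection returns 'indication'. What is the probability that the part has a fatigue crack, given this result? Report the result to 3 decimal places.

P(H | E) ≈ 0.252

Write H for 'the part has a fatigue crack'. Prior odds H:¬H = 0.023/0.977 = 0.023541. For the 'indication' outcome, the likelihood ratio is 0.814/0.057 = 14.281.
Posterior odds = 0.023541 × 14.281 = 0.33619, so P(H|E) = 0.33619/(1+0.33619) = 0.252.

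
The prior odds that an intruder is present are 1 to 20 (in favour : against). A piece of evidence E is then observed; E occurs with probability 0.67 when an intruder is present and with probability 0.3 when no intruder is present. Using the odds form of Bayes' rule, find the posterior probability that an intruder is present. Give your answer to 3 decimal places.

Posterior probability ≈ 0.100

Prior odds = 1/20 = 0.050000. In log-odds, ln(0.050000) = -2.9957.
Add log likelihood ratio: ln(2.2333) = 0.80350.
Posterior log-odds = -2.1922, so posterior odds = exp(-2.1922) = 0.11167. Converting, P(H|E) = 0.11167/1.1117 = 0.100.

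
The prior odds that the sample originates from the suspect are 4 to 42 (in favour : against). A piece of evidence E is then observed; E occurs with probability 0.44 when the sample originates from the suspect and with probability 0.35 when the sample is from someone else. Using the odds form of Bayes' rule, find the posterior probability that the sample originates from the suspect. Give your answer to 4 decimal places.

Posterior probability ≈ 0.1069

Prior odds = 4/42 = 0.095238. In log-odds, ln(0.095238) = -2.3514.
Add log likelihood ratio: ln(1.2571) = 0.22884.
Posterior log-odds = -2.1225, so posterior odds = exp(-2.1225) = 0.11973. Converting, P(H|E) = 0.11973/1.1197 = 0.1069.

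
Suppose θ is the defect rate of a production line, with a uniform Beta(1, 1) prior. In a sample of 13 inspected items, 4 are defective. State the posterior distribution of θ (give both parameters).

Observing 4 successes and 9 failures updates Beta(1, 1) by adding the success and failure counts to the two shape parameters: α = 1+4 = 5, β = 1+9 = 10.

Posterior: Beta(5, 10)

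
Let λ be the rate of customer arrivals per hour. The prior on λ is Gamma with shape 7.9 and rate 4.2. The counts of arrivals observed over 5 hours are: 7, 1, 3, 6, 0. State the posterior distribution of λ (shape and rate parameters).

Posterior: Gamma(shape=24.9, rate=9.2)

Total count ∑xᵢ = 17 over n = 5 hours.
Gamma is conjugate to the Poisson likelihood: posterior is Gamma(shape = 7.9+17 = 24.9, rate = 4.2+5 = 9.2).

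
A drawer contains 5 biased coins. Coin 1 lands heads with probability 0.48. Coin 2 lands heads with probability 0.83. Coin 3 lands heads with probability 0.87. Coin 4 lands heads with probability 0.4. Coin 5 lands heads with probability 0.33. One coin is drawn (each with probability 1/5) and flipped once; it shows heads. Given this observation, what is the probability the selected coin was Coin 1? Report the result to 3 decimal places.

Posterior probability ≈ 0.165

P(heads|C1) = 0.48; P(heads|C2) = 0.83; P(heads|C3) = 0.87; P(heads|C4) = 0.4; P(heads|C5) = 0.33.
Prior × likelihood for each source: 0.2·0.48=0.09600, 0.2·0.83=0.1660, 0.2·0.87=0.1740, 0.2·0.4=0.08000, 0.2·0.33=0.06600. Summing gives P(heads) = 0.58200.
P(Coin 1 | heads) = 0.09600 / 0.58200 = 0.165.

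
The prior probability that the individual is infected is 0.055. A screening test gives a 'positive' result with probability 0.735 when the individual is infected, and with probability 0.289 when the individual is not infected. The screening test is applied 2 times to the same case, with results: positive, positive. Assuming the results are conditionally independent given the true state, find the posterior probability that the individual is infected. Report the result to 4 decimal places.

Posterior P(H) ≈ 0.2735

Let H be the event that the individual is infected; start with P(H) = 0.055. P('positive'|H) = 0.735, P('positive'|¬H) = 0.289.
Update on result 1 ('positive'): P(H) ← 0.735·0.0550 / (0.735·0.0550 + 0.289·0.9450) = 0.040425/0.31353 = 0.1289.
Update on result 2 ('positive'): P(H) ← 0.735·0.1289 / (0.735·0.1289 + 0.289·0.8711) = 0.094767/0.34651 = 0.2735.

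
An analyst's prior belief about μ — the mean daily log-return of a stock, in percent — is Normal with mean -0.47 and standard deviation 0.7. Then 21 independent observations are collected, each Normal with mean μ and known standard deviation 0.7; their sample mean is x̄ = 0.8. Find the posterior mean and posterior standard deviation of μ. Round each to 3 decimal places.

Posterior mean ≈ 0.742; posterior SD ≈ 0.149

Prior precision 1/τ₀² = 1/0.7² = 2.04082; data precision n/σ² = 21/0.7² = 42.8571.
Posterior precision = 2.04082 + 42.8571 = 44.8980, giving posterior SD = 1/√44.8980 = 0.149.
Posterior mean = (2.04082·-0.47 + 42.8571·0.8) / 44.8980 = 0.742.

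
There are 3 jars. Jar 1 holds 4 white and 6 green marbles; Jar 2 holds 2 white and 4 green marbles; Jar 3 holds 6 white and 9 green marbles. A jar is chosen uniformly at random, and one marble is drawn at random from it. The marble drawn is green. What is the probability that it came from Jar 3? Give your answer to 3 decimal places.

Posterior probability ≈ 0.321

Tabulate prior·likelihood by source: [1] prior 0.333333, lik 0.6, product 0.2000; [2] prior 0.333333, lik 0.6667, product 0.2222; [3] prior 0.333333, lik 0.6, product 0.2000.
Normalizing constant = 0.62222; the posterior for Jar 3 is its product over the sum, 0.2000/0.62222 = 0.321.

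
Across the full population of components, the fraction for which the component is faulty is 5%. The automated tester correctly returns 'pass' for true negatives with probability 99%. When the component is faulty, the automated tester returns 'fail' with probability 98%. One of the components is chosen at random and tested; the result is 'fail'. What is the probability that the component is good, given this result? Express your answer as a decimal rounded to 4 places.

P(¬H | E) ≈ 0.1624

Let H be the event that the component is faulty. P(H) = 0.05, so P(¬H) = 0.95. With E the 'fail' result, P(E|H) = 0.98 and P(E|¬H) = 0.01.
P(E) = 0.98·0.05 + 0.01·0.95 = 0.049000 + 0.0095000 = 0.058500.
By Bayes' theorem, P(H|E) = 0.049000 / 0.058500 = 0.8376. Hence P(¬H|E) = 1 − 0.8376 = 0.1624.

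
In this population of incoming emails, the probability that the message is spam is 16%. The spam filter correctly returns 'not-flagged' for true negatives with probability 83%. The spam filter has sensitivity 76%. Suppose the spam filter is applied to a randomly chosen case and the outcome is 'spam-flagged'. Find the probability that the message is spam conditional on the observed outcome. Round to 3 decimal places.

P(H | E) ≈ 0.460

Let H be the event that the message is spam. P(H) = 0.16, so P(¬H) = 0.84. With E the 'spam-flagged' result, P(E|H) = 0.76 and P(E|¬H) = 0.17.
P(E) = 0.76·0.16 + 0.17·0.84 = 0.12160 + 0.14280 = 0.26440.
By Bayes' theorem, P(H|E) = 0.12160 / 0.26440 = 0.460.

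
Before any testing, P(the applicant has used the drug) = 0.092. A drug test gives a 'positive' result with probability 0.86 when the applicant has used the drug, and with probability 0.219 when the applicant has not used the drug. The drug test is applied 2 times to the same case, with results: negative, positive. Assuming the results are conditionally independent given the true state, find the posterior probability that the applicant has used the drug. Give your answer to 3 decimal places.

Posterior P(H) ≈ 0.067

Let H be the event that the applicant has used the drug; start with P(H) = 0.092. P('positive'|H) = 0.86, P('positive'|¬H) = 0.219.
Update on result 1 ('negative'): P(H) ← 0.14·0.0920 / (0.14·0.0920 + 0.781·0.9080) = 0.012880/0.72203 = 0.0178.
Update on result 2 ('positive'): P(H) ← 0.86·0.0178 / (0.86·0.0178 + 0.219·0.9822) = 0.015341/0.23043 = 0.0666.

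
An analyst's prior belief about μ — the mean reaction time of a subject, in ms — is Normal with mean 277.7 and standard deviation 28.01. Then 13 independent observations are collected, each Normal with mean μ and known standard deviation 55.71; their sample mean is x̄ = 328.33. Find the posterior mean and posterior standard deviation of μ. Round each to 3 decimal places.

Posterior mean ≈ 316.518; posterior SD ≈ 13.529

With known σ, the Normal prior is conjugate. Weight on the data is w = (n/σ²)/(n/σ² + 1/τ₀²) = 0.00418868/(0.00418868+0.00127460) = 0.76670.
Posterior mean = w·x̄ + (1−w)·μ₀ = 0.76670·328.33 + 0.23330·277.7 = 316.518. Posterior variance = 1/(0.00418868+0.00127460) = 183.040, so SD = 13.529.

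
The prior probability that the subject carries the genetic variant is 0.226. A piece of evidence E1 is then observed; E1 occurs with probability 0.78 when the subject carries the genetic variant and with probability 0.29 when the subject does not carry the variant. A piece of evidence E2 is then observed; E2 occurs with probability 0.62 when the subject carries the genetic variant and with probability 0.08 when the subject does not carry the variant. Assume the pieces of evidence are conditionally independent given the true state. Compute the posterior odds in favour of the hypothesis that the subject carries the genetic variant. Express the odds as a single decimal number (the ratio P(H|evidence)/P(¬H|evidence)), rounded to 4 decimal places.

Posterior odds ≈ 6.0865

Prior odds = 0.226/(1−0.226) = 0.29199. In log-odds, ln(0.29199) = -1.2310.
Add log likelihood ratios: ln(2.6897) + ln(7.7500) = 3.0371.
Posterior log-odds = 1.8061, so posterior odds = exp(1.8061) = 6.0865.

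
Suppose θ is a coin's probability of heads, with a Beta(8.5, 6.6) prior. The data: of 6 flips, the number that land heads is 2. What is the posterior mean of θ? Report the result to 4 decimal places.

The binomial likelihood is conjugate to the Beta prior: with 2 successes and 4 failures, the posterior is Beta(8.5+2, 6.6+4) = Beta(10.5, 10.6).
Posterior mean = α/(α+β) = 10.5/21.1 = 0.4976.

Posterior mean ≈ 0.4976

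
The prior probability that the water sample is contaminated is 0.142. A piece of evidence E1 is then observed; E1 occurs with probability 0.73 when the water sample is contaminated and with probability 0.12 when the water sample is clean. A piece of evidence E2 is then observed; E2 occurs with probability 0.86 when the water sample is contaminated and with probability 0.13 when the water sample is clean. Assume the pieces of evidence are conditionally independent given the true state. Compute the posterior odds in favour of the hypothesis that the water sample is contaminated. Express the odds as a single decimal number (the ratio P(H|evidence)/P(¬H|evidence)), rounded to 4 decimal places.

Posterior odds ≈ 6.6604

Prior odds = 0.142/(1−0.142) = 0.16550. In log-odds, ln(0.16550) = -1.7988.
Add log likelihood ratios: ln(6.0833) + ln(6.6154) = 3.6950.
Posterior log-odds = 1.8962, so posterior odds = exp(1.8962) = 6.6604.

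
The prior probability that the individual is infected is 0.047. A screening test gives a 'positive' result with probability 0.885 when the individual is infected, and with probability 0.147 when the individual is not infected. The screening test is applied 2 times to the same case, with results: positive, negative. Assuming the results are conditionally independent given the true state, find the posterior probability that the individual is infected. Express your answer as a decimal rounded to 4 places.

With H the event that the individual is infected, the joint likelihood of the observed sequence is P(data|H) = 0.885·0.115 = 0.10178 and P(data|¬H) = 0.147·0.853 = 0.12539.
Bayes: P(H|data) = 0.047·0.10178 / (0.047·0.10178 + 0.953·0.12539) = 0.0047834/0.12428 = 0.0385.

Posterior P(H) ≈ 0.0385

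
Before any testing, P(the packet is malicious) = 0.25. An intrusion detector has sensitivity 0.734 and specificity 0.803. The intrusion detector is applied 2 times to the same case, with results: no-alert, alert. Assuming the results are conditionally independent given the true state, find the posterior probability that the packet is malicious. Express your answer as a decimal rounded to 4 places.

Let H be the event that the packet is malicious; start with P(H) = 0.25. P('alert'|H) = 0.734, P('alert'|¬H) = 0.197.
Update on result 1 ('no-alert'): P(H) ← 0.266·0.2500 / (0.266·0.2500 + 0.803·0.7500) = 0.066500/0.66875 = 0.0994.
Update on result 2 ('alert'): P(H) ← 0.734·0.0994 / (0.734·0.0994 + 0.197·0.9006) = 0.072988/0.25040 = 0.2915.

Posterior P(H) ≈ 0.2915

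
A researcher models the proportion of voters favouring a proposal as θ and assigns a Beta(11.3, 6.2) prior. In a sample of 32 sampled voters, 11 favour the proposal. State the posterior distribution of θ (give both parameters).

Posterior: Beta(22.3, 27.2)

Observing 11 successes and 21 failures updates Beta(11.3, 6.2) by adding the success and failure counts to the two shape parameters: α = 11.3+11 = 22.3, β = 6.2+21 = 27.2.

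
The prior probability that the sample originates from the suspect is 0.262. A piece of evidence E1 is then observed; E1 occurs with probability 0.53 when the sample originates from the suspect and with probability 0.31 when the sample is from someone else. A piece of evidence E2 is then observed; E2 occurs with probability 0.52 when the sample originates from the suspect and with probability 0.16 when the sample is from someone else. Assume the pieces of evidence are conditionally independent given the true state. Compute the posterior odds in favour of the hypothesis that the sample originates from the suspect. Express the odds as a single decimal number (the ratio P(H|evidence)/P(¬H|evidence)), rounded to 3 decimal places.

Posterior odds ≈ 1.973

Prior odds = 0.262/(1−0.262) = 0.35501.
Likelihood ratio for E1 = 0.53/0.31 = 1.7097.
Likelihood ratio for E2 = 0.52/0.16 = 3.2500.
Posterior odds = prior odds × LR₁ × LR₂ = 1.9726.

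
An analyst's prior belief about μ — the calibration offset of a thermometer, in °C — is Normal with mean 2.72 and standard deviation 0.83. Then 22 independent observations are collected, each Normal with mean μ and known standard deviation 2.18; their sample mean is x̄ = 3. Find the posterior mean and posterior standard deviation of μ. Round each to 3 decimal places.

With known σ, the Normal prior is conjugate. Weight on the data is w = (n/σ²)/(n/σ² + 1/τ₀²) = 4.62924/(4.62924+1.45159) = 0.76128.
Posterior mean = w·x̄ + (1−w)·μ₀ = 0.76128·3 + 0.23872·2.72 = 2.933. Posterior variance = 1/(4.62924+1.45159) = 0.164451, so SD = 0.406.

Posterior mean ≈ 2.933; posterior SD ≈ 0.406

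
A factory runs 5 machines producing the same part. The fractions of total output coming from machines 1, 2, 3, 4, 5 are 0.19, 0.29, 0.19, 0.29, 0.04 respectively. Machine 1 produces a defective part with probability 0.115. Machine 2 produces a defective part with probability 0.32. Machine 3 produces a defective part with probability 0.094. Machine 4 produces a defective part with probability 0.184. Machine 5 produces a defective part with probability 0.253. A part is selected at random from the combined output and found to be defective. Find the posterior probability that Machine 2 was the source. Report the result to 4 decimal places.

Tabulate prior·likelihood by source: [1] prior 0.19, lik 0.115, product 0.02185; [2] prior 0.29, lik 0.32, product 0.09280; [3] prior 0.19, lik 0.094, product 0.01786; [4] prior 0.29, lik 0.184, product 0.05336; [5] prior 0.04, lik 0.253, product 0.01012.
Normalizing constant = 0.19599; the posterior for Machine 2 is its product over the sum, 0.09280/0.19599 = 0.4735.

Posterior probability ≈ 0.4735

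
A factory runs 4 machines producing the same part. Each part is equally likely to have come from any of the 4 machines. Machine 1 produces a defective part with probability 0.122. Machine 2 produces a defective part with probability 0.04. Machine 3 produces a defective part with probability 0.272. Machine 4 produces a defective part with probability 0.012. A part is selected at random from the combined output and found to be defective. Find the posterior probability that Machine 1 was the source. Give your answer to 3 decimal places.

Posterior probability ≈ 0.274

Tabulate prior·likelihood by source: [1] prior 0.25, lik 0.122, product 0.03050; [2] prior 0.25, lik 0.04, product 0.01000; [3] prior 0.25, lik 0.272, product 0.06800; [4] prior 0.25, lik 0.012, product 0.003000.
Normalizing constant = 0.11150; the posterior for Machine 1 is its product over the sum, 0.03050/0.11150 = 0.274.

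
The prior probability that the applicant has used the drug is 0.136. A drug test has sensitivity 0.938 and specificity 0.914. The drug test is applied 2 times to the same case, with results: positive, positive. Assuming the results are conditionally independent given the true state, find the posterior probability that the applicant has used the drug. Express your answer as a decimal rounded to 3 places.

Let H be the event that the applicant has used the drug; start with P(H) = 0.136. P('positive'|H) = 0.938, P('positive'|¬H) = 0.086.
Update on result 1 ('positive'): P(H) ← 0.938·0.1360 / (0.938·0.1360 + 0.086·0.8640) = 0.12757/0.20187 = 0.6319.
Update on result 2 ('positive'): P(H) ← 0.938·0.6319 / (0.938·0.6319 + 0.086·0.3681) = 0.59275/0.62440 = 0.9493.

Posterior P(H) ≈ 0.949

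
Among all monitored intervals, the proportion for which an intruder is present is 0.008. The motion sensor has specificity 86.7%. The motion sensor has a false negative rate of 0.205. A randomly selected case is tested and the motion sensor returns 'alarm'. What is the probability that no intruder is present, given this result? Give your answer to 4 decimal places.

P(¬H | E) ≈ 0.9540

Write H for 'an intruder is present'. Prior odds H:¬H = 0.008/0.992 = 0.0080645. For the 'alarm' outcome, the likelihood ratio is 0.795/0.133 = 5.9774.
Posterior odds = 0.0080645 × 5.9774 = 0.048205, so P(H|E) = 0.048205/(1+0.048205) = 0.0460. Then P(¬H|E) = 1 − 0.0460 = 0.9540.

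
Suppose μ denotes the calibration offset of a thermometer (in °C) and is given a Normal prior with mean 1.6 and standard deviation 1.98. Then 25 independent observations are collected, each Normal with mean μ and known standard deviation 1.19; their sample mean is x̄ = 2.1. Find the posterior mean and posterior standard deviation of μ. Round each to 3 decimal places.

Posterior mean ≈ 2.093; posterior SD ≈ 0.236

With known σ, the Normal prior is conjugate. Weight on the data is w = (n/σ²)/(n/σ² + 1/τ₀²) = 17.6541/(17.6541+0.255076) = 0.98576.
Posterior mean = w·x̄ + (1−w)·μ₀ = 0.98576·2.1 + 0.014243·1.6 = 2.093. Posterior variance = 1/(17.6541+0.255076) = 0.0558372, so SD = 0.236.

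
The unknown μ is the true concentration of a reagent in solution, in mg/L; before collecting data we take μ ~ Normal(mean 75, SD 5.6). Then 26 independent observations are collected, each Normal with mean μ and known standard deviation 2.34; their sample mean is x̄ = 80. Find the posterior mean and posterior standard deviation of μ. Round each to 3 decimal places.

With known σ, the Normal prior is conjugate. Weight on the data is w = (n/σ²)/(n/σ² + 1/τ₀²) = 4.74834/(4.74834+0.0318878) = 0.99333.
Posterior mean = w·x̄ + (1−w)·μ₀ = 0.99333·80 + 0.0066708·75 = 79.967. Posterior variance = 1/(4.74834+0.0318878) = 0.209195, so SD = 0.457.

Posterior mean ≈ 79.967; posterior SD ≈ 0.457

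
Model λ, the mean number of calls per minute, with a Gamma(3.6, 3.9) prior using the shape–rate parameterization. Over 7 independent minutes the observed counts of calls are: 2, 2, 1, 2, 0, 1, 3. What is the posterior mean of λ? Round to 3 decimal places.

Posterior mean ≈ 1.339

The Poisson likelihood adds the total count to the shape and the number of exposure periods to the rate. Here ∑xᵢ = 11 and n = 7, so shape 3.6→14.6 and rate 3.9→10.9.
Posterior mean = shape/rate = 14.6/10.9 = 1.339.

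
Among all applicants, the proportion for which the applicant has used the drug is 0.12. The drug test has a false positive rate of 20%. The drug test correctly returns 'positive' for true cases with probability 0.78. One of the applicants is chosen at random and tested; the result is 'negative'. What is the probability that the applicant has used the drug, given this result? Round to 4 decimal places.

Let H be the event that the applicant has used the drug. P(H) = 0.12, so P(¬H) = 0.88. With E the 'negative' result, P(E|H) = 0.22 and P(E|¬H) = 0.8.
P(E) = 0.22·0.12 + 0.8·0.88 = 0.026400 + 0.70400 = 0.73040.
By Bayes' theorem, P(H|E) = 0.026400 / 0.73040 = 0.0361.

P(H | E) ≈ 0.0361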